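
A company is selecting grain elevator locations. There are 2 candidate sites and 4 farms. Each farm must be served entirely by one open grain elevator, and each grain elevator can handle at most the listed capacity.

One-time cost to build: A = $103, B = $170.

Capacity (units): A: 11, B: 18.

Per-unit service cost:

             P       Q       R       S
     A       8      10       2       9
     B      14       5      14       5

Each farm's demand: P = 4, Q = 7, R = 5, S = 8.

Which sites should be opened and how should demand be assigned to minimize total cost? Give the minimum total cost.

Minimum total cost: 390

Open {A, B}: P→A 8·4=32, Q→B 5·7=35, R→A 2·5=10, S→B 5·8=40.
Loads: A carries 9/11, B carries 15/18. Service 117; fixed 273; total 390.
Next best feasible plan costs 485.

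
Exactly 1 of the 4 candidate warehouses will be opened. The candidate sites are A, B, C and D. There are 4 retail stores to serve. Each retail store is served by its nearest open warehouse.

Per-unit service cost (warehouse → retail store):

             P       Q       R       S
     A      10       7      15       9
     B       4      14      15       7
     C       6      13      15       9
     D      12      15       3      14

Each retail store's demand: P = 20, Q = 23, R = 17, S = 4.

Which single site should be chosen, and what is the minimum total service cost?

With exactly 1 open, each retail store uses its cheapest among the chosen.
{A}: P→A 10·20=200, Q→A 7·23=161, R→A 15·17=255, S→A 9·4=36. Service cost 652.
{B}: service cost 685
{D}: service cost 692
Among all 4 size-1 choices, {A} is lowest.

Choose A only; total service cost 652.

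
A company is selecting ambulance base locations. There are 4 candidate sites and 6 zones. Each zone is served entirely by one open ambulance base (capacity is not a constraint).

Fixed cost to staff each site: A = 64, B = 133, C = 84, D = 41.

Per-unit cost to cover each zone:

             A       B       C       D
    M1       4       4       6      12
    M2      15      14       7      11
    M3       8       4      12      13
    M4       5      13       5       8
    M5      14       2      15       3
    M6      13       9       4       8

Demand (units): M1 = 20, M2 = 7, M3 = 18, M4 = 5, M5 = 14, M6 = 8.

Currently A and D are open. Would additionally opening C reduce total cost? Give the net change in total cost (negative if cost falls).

Current service cost with {A, D}: 432.
Adding C: each zone re-picks its cheapest; new service cost 372, saving 60.
Extra fixed cost: 84. Net change = 84 − 60 = 24.
(Totals: 537 → 561.)

No — net change +24 (cost rises by 24).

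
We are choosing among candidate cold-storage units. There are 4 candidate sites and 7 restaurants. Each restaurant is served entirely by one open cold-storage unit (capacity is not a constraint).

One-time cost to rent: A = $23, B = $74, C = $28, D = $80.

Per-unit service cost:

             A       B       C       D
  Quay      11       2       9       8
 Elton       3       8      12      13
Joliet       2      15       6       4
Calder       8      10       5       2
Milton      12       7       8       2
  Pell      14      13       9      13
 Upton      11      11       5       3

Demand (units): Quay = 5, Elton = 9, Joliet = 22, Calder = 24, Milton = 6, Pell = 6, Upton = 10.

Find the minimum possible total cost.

Minimum total cost: 382

For any fixed open set, each restaurant goes to its cheapest open site; total = fixed + service.
{A, D}: Quay→D 8·5=40, Elton→A 3·9=27, Joliet→A 2·22=44, Calder→D 2·24=48, Milton→D 2·6=12, Pell→D 13·6=78, Upton→D 3·10=30. Service 279; fixed 103; total 382.
{A, C, D}: Quay→D 8·5=40, Elton→A 3·9=27, Joliet→A 2·22=44, Calder→D 2·24=48, Milton→D 2·6=12, Pell→C 9·6=54, Upton→D 3·10=30. Service 255; fixed 131; total 386.
{A, B, D}: service 249 + fixed 177 = 426
{A, B, C, D}: service 225 + fixed 205 = 430
No other subset beats 382.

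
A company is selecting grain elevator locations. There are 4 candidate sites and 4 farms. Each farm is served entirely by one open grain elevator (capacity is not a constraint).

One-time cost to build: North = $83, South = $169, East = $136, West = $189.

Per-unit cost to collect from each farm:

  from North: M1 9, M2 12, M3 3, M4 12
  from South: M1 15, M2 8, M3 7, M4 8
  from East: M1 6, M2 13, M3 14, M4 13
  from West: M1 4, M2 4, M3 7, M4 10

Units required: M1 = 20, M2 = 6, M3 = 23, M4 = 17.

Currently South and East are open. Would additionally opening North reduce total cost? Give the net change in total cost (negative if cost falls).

Current service cost with {South, East}: 465.
Adding North: each farm re-picks its cheapest; new service cost 373, saving 92.
Extra fixed cost: 83. Net change = 83 − 92 = -9.
(Totals: 770 → 761.)

Yes — net change −9 (cost falls by 9).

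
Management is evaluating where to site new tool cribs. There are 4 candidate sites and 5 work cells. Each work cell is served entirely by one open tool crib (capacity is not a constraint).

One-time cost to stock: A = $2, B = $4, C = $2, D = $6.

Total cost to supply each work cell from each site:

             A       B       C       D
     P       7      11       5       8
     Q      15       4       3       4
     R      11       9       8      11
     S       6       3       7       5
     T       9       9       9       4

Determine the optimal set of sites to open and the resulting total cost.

For any fixed open set, each work cell goes to its cheapest open site; total = fixed + service.
{C, D}: P→C 5, Q→C 3, R→C 8, S→D 5, T→D 4. Service 25; fixed 8; total 33.
{B, C}: P→C 5, Q→C 3, R→C 8, S→B 3, T→B 9. Service 28; fixed 6; total 34.
{C}: service 32 + fixed 2 = 34
{A, B, C, D}: P→C 5, Q→C 3, R→C 8, S→B 3, T→D 4. Service 23; fixed 14; total 37.
No other subset beats 33.

Open C and D; minimum total cost 33.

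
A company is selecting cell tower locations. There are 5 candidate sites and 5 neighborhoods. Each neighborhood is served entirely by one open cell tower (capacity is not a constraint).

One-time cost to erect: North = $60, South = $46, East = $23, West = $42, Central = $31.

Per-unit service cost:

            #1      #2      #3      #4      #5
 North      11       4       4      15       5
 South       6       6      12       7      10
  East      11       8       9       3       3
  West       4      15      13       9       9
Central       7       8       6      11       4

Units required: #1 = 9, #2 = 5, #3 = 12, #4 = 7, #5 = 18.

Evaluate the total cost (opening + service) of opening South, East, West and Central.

Total cost: 355

Each neighborhood is assigned to its cheapest site among the open ones.
{South, East, West, Central}: #1→West 4·9=36, #2→South 6·5=30, #3→Central 6·12=72, #4→East 3·7=21, #5→East 3·18=54. Service 213; fixed 142; total 355.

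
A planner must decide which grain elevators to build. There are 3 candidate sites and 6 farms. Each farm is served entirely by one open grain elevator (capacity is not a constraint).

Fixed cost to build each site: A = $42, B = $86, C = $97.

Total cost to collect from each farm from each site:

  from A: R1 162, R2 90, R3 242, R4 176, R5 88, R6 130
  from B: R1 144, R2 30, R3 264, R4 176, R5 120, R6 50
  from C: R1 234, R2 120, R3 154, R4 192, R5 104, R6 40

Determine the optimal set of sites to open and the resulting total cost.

Open B and C; minimum total cost 831.

For any fixed open set, each farm goes to its cheapest open site; total = fixed + service.
{B, C}: R1→B 144, R2→B 30, R3→C 154, R4→B 176, R5→C 104, R6→C 40. Service 648; fixed 183; total 831.
{A, C}: service 710 + fixed 139 = 849
{A, B, C}: R1→B 144, R2→B 30, R3→C 154, R4→A 176, R5→A 88, R6→C 40. Service 632; fixed 225; total 857.
{A}: R1→A 162, R2→A 90, R3→A 242, R4→A 176, R5→A 88, R6→A 130. Service 888; fixed 42; total 930.
No other subset beats 831.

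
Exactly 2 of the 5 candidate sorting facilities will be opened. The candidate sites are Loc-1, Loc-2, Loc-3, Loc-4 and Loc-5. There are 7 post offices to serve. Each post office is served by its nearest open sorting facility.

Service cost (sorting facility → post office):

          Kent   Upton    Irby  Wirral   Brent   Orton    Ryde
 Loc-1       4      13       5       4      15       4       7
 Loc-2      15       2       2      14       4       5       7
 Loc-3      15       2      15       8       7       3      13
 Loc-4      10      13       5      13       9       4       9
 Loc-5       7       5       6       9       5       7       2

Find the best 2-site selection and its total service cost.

With exactly 2 open, each post office uses its cheapest among the chosen.
{Loc-1, Loc-2}: Kent→Loc-1 4, Upton→Loc-2 2, Irby→Loc-2 2, Wirral→Loc-1 4, Brent→Loc-2 4, Orton→Loc-1 4, Ryde→Loc-1 7. Service cost 27.
{Loc-1, Loc-5}: service cost 29
{Loc-2, Loc-5}: service cost 31
Among all 10 size-2 choices, {Loc-1, Loc-2} is lowest.

Choose Loc-1 and Loc-2; total service cost 27.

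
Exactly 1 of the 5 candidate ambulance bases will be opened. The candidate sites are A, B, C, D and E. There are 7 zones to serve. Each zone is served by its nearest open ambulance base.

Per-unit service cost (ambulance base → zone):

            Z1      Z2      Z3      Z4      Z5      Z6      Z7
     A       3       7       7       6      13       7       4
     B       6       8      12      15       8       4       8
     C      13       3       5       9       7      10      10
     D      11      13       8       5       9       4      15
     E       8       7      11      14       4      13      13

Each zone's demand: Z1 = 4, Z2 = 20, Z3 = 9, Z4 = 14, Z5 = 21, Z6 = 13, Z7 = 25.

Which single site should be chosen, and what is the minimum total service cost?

With exactly 1 open, each zone uses its cheapest among the chosen.
{A}: Z1→A 3·4=12, Z2→A 7·20=140, Z3→A 7·9=63, Z4→A 6·14=84, Z5→A 13·21=273, Z6→A 7·13=91, Z7→A 4·25=100. Service cost 763.
{C}: service cost 810
{B}: service cost 922
Among all 5 size-1 choices, {A} is lowest.

Choose A only; total service cost 763.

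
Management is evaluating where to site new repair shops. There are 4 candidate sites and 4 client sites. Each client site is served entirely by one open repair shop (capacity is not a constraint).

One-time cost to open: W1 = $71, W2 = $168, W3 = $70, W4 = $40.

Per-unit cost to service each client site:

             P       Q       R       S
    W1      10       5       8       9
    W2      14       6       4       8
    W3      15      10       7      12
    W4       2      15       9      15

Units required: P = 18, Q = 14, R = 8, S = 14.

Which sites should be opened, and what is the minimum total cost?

Open W1 and W4; minimum total cost 407.

For any fixed open set, each client site goes to its cheapest open site; total = fixed + service.
{W1, W4}: P→W4 2·18=36, Q→W1 5·14=70, R→W1 8·8=64, S→W1 9·14=126. Service 296; fixed 111; total 407.
{W1, W3, W4}: service 288 + fixed 181 = 469
{W2, W4}: P→W4 2·18=36, Q→W2 6·14=84, R→W2 4·8=32, S→W2 8·14=112. Service 264; fixed 208; total 472.
{W1, W2, W3, W4}: P→W4 2·18=36, Q→W1 5·14=70, R→W2 4·8=32, S→W2 8·14=112. Service 250; fixed 349; total 599.
No other subset beats 407.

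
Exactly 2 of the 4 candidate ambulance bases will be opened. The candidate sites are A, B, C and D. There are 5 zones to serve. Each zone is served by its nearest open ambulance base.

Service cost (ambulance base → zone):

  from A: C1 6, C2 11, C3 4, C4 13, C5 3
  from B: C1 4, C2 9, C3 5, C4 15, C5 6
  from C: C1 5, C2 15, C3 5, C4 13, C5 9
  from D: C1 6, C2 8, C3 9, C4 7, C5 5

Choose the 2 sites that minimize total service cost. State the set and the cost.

Choose A and D; total service cost 28.

With exactly 2 open, each zone uses its cheapest among the chosen.
{A, D}: C1→A 6, C2→D 8, C3→A 4, C4→D 7, C5→A 3. Service cost 28.
{B, D}: service cost 29
{C, D}: service cost 30
Among all 6 size-2 choices, {A, D} is lowest.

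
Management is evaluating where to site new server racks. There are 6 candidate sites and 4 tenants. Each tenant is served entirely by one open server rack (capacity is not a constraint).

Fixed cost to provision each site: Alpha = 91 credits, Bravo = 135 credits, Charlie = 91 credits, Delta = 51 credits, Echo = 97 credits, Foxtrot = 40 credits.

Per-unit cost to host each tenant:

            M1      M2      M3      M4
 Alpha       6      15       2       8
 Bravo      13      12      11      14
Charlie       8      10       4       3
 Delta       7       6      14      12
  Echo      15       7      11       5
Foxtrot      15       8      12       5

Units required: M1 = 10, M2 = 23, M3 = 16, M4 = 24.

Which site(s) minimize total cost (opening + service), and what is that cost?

For any fixed open set, each tenant goes to its cheapest open site; total = fixed + service.
{Charlie, Delta}: M1→Delta 7·10=70, M2→Delta 6·23=138, M3→Charlie 4·16=64, M4→Charlie 3·24=72. Service 344; fixed 142; total 486.
{Charlie, Delta, Foxtrot}: M1→Delta 7·10=70, M2→Delta 6·23=138, M3→Charlie 4·16=64, M4→Charlie 3·24=72. Service 344; fixed 182; total 526.
{Alpha, Foxtrot}: M1→Alpha 6·10=60, M2→Foxtrot 8·23=184, M3→Alpha 2·16=32, M4→Foxtrot 5·24=120. Service 396; fixed 131; total 527.
{Alpha, Bravo, Charlie, Delta, Echo, Foxtrot}: M1→Alpha 6·10=60, M2→Delta 6·23=138, M3→Alpha 2·16=32, M4→Charlie 3·24=72. Service 302; fixed 505; total 807.
No other subset beats 486.

Open Charlie and Delta; minimum total cost 486.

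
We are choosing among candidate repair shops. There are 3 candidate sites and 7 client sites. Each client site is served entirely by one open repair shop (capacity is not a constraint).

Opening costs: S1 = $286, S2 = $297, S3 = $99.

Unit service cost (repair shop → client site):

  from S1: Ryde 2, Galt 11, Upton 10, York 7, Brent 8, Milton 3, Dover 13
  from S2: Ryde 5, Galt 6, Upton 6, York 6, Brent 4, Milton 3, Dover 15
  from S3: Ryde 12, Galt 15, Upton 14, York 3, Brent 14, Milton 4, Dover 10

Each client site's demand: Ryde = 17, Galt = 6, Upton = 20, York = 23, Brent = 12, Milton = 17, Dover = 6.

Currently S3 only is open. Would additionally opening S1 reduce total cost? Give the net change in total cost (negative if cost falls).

Yes — net change −77 (cost falls by 77).

Current service cost with {S3}: 939.
Adding S1: each client site re-picks its cheapest; new service cost 576, saving 363.
Extra fixed cost: 286. Net change = 286 − 363 = -77.
(Totals: 1038 → 961.)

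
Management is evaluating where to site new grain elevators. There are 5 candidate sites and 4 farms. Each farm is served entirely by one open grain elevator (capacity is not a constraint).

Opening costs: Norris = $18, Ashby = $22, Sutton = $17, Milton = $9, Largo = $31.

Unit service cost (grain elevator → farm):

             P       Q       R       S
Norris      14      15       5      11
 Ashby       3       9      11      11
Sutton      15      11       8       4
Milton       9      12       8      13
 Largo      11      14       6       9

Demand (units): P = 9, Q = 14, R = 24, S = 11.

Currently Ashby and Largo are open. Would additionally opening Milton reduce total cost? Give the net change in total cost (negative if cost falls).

No — net change +9 (cost rises by 9).

Current service cost with {Ashby, Largo}: 396.
Adding Milton: each farm re-picks its cheapest; new service cost 396, saving 0.
Extra fixed cost: 9. Net change = 9 − 0 = 9.
(Totals: 449 → 458.)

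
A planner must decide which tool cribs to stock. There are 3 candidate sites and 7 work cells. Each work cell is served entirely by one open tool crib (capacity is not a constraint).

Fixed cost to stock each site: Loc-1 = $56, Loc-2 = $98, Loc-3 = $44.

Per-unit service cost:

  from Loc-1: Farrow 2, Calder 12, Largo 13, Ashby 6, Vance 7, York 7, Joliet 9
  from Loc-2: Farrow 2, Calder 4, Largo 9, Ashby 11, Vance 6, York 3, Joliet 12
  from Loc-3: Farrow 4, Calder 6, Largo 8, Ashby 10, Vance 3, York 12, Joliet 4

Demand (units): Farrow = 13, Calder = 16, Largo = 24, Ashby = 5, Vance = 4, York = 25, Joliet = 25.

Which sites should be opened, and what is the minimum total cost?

Open Loc-2 and Loc-3; minimum total cost 661.

For any fixed open set, each work cell goes to its cheapest open site; total = fixed + service.
{Loc-2, Loc-3}: Farrow→Loc-2 2·13=26, Calder→Loc-2 4·16=64, Largo→Loc-3 8·24=192, Ashby→Loc-3 10·5=50, Vance→Loc-3 3·4=12, York→Loc-2 3·25=75, Joliet→Loc-3 4·25=100. Service 519; fixed 142; total 661.
{Loc-1, Loc-2, Loc-3}: service 499 + fixed 198 = 697
{Loc-1, Loc-3}: service 631 + fixed 100 = 731
{Loc-3}: Farrow→Loc-3 4·13=52, Calder→Loc-3 6·16=96, Largo→Loc-3 8·24=192, Ashby→Loc-3 10·5=50, Vance→Loc-3 3·4=12, York→Loc-3 12·25=300, Joliet→Loc-3 4·25=100. Service 802; fixed 44; total 846.
No other subset beats 661.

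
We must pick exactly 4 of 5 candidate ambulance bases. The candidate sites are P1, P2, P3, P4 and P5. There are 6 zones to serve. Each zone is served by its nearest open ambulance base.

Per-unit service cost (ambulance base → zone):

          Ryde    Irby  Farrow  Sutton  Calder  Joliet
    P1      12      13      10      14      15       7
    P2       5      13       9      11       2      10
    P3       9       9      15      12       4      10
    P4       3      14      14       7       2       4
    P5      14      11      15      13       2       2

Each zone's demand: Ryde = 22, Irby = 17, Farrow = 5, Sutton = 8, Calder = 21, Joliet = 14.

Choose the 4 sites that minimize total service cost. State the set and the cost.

Choose P2, P3, P4 and P5; total service cost 390.

With exactly 4 open, each zone uses its cheapest among the chosen.
{P2, P3, P4, P5}: Ryde→P4 3·22=66, Irby→P3 9·17=153, Farrow→P2 9·5=45, Sutton→P4 7·8=56, Calder→P2 2·21=42, Joliet→P5 2·14=28. Service cost 390.
{P1, P3, P4, P5}: service cost 395
{P1, P2, P3, P4}: service cost 418
Among all 5 size-4 choices, {P2, P3, P4, P5} is lowest.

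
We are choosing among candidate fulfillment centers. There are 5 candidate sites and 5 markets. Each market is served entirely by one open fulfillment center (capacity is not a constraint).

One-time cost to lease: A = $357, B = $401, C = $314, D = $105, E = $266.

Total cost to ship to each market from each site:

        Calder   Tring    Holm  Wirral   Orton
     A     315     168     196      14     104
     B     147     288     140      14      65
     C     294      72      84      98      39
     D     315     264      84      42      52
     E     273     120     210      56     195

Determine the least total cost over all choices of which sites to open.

Minimum total cost: 862

For any fixed open set, each market goes to its cheapest open site; total = fixed + service.
{D}: Calder→D 315, Tring→D 264, Holm→D 84, Wirral→D 42, Orton→D 52. Service 757; fixed 105; total 862.
{C}: Calder→C 294, Tring→C 72, Holm→C 84, Wirral→C 98, Orton→C 39. Service 587; fixed 314; total 901.
{D, E}: service 571 + fixed 371 = 942
{A, B, C, D, E}: Calder→B 147, Tring→C 72, Holm→C 84, Wirral→A 14, Orton→C 39. Service 356; fixed 1443; total 1799.
No other subset beats 862.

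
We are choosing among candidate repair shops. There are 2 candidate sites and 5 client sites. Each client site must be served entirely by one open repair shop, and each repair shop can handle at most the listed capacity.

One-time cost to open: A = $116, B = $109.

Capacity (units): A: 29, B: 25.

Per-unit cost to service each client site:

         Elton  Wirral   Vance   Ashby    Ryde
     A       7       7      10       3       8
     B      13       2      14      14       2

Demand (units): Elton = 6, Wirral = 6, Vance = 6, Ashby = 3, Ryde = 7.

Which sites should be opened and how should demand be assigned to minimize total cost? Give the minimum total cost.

Minimum total cost: 325

Open {A}: Elton→A 7·6=42, Wirral→A 7·6=42, Vance→A 10·6=60, Ashby→A 3·3=9, Ryde→A 8·7=56.
Loads: A carries 28/29. Service 209; fixed 116; total 325.
Next best feasible plan costs 362.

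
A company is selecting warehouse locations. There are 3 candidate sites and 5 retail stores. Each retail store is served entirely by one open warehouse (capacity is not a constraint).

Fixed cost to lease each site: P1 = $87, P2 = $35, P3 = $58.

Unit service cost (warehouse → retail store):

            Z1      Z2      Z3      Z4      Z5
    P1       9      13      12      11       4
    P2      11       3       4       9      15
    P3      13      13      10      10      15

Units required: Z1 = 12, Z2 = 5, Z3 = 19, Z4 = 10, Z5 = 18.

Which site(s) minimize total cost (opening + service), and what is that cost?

For any fixed open set, each retail store goes to its cheapest open site; total = fixed + service.
{P1, P2}: Z1→P1 9·12=108, Z2→P2 3·5=15, Z3→P2 4·19=76, Z4→P2 9·10=90, Z5→P1 4·18=72. Service 361; fixed 122; total 483.
{P1, P2, P3}: Z1→P1 9·12=108, Z2→P2 3·5=15, Z3→P2 4·19=76, Z4→P2 9·10=90, Z5→P1 4·18=72. Service 361; fixed 180; total 541.
{P2}: Z1→P2 11·12=132, Z2→P2 3·5=15, Z3→P2 4·19=76, Z4→P2 9·10=90, Z5→P2 15·18=270. Service 583; fixed 35; total 618.
No other subset beats 483.

Open P1 and P2; minimum total cost 483.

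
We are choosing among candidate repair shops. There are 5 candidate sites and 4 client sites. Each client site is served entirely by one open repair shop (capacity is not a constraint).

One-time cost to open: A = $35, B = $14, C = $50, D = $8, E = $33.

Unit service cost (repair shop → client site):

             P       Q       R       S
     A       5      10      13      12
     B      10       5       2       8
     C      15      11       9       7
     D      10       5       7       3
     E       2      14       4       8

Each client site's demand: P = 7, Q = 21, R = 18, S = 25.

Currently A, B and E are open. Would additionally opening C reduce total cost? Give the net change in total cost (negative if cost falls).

No — net change +25 (cost rises by 25).

Current service cost with {A, B, E}: 355.
Adding C: each client site re-picks its cheapest; new service cost 330, saving 25.
Extra fixed cost: 50. Net change = 50 − 25 = 25.
(Totals: 437 → 462.)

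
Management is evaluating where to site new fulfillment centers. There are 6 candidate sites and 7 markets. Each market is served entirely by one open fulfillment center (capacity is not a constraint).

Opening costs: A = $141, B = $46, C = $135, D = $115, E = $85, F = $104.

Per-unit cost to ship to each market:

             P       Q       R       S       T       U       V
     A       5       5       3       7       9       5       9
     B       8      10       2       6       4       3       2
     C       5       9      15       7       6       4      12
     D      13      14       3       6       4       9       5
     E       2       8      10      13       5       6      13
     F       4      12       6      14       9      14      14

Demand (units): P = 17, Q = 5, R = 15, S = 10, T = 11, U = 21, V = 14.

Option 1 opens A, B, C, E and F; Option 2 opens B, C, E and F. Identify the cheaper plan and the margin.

Option 2 is cheaper by 126.

Option 1: {A, B, C, E, F}: P→E 2·17=34, Q→A 5·5=25, R→B 2·15=30, S→B 6·10=60, T→B 4·11=44, U→B 3·21=63, V→B 2·14=28. Service 284; fixed 511; total 795.
Option 2: {B, C, E, F}: P→E 2·17=34, Q→E 8·5=40, R→B 2·15=30, S→B 6·10=60, T→B 4·11=44, U→B 3·21=63, V→B 2·14=28. Service 299; fixed 370; total 669.
Difference: |795 − 669| = 126.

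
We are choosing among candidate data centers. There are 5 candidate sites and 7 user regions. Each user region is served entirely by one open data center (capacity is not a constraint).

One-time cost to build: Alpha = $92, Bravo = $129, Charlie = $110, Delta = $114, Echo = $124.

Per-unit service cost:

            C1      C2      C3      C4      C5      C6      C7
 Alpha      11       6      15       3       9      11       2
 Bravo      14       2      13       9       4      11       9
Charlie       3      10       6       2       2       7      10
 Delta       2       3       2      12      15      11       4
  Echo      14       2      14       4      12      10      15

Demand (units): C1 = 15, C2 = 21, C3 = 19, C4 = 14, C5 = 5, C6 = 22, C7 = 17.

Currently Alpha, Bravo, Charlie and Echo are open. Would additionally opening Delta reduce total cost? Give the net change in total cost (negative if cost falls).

No — net change +23 (cost rises by 23).

Current service cost with {Alpha, Bravo, Charlie, Echo}: 427.
Adding Delta: each user region re-picks its cheapest; new service cost 336, saving 91.
Extra fixed cost: 114. Net change = 114 − 91 = 23.
(Totals: 882 → 905.)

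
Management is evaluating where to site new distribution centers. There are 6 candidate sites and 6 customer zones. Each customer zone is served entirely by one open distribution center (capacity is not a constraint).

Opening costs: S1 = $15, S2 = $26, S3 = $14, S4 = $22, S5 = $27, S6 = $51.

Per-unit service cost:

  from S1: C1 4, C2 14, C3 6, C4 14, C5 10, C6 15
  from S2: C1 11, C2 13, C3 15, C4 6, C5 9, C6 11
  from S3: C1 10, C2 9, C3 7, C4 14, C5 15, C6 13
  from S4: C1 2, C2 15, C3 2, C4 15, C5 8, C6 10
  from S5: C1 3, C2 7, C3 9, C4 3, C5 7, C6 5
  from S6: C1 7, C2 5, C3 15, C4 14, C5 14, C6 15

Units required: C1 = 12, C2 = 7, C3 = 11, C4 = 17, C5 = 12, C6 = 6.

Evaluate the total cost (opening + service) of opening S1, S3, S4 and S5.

Total cost: 338

Each customer zone is assigned to its cheapest site among the open ones.
{S1, S3, S4, S5}: C1→S4 2·12=24, C2→S5 7·7=49, C3→S4 2·11=22, C4→S5 3·17=51, C5→S5 7·12=84, C6→S5 5·6=30. Service 260; fixed 78; total 338.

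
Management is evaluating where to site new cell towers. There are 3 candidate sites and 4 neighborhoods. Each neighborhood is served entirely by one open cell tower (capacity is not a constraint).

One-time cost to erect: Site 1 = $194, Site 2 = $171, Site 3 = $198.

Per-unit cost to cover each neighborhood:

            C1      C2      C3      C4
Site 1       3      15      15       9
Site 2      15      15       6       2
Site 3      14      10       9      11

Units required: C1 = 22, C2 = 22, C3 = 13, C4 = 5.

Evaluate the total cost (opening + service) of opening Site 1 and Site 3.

Total cost: 840

Each neighborhood is assigned to its cheapest site among the open ones.
{Site 1, Site 3}: C1→Site 1 3·22=66, C2→Site 3 10·22=220, C3→Site 3 9·13=117, C4→Site 1 9·5=45. Service 448; fixed 392; total 840.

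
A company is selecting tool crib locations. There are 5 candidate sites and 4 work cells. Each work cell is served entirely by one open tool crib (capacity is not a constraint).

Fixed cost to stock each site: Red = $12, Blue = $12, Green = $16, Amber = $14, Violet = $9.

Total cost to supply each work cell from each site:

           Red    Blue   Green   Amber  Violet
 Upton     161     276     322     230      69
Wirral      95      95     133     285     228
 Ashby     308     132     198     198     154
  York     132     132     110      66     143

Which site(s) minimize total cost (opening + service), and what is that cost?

Open Blue, Amber and Violet; minimum total cost 397.

For any fixed open set, each work cell goes to its cheapest open site; total = fixed + service.
{Blue, Amber, Violet}: Upton→Violet 69, Wirral→Blue 95, Ashby→Blue 132, York→Amber 66. Service 362; fixed 35; total 397.
{Red, Blue, Amber, Violet}: service 362 + fixed 47 = 409
{Blue, Green, Amber, Violet}: service 362 + fixed 51 = 413
{Red, Blue, Green, Amber, Violet}: service 362 + fixed 63 = 425
No other subset beats 397.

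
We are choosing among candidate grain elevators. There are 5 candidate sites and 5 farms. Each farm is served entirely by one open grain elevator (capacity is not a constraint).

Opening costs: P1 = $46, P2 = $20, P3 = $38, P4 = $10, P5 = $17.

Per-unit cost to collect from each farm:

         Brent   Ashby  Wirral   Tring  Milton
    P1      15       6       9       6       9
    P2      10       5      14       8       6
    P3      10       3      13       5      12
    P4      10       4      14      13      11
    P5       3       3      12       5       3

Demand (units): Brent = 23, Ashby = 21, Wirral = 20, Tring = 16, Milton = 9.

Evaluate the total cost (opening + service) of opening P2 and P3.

Each farm is assigned to its cheapest site among the open ones.
{P2, P3}: Brent→P2 10·23=230, Ashby→P3 3·21=63, Wirral→P3 13·20=260, Tring→P3 5·16=80, Milton→P2 6·9=54. Service 687; fixed 58; total 745.

Total cost: 745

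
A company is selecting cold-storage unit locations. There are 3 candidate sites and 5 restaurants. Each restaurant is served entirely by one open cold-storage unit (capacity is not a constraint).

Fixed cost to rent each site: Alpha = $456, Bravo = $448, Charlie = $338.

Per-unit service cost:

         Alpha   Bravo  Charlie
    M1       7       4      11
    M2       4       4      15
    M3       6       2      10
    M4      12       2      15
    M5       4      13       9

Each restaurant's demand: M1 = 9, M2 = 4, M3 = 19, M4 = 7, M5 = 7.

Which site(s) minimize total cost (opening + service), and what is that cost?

Open Bravo only; minimum total cost 643.

For any fixed open set, each restaurant goes to its cheapest open site; total = fixed + service.
{Bravo}: M1→Bravo 4·9=36, M2→Bravo 4·4=16, M3→Bravo 2·19=38, M4→Bravo 2·7=14, M5→Bravo 13·7=91. Service 195; fixed 448; total 643.
{Alpha}: service 305 + fixed 456 = 761
{Charlie}: service 517 + fixed 338 = 855
{Alpha, Bravo, Charlie}: M1→Bravo 4·9=36, M2→Alpha 4·4=16, M3→Bravo 2·19=38, M4→Bravo 2·7=14, M5→Alpha 4·7=28. Service 132; fixed 1242; total 1374.
No other subset beats 643.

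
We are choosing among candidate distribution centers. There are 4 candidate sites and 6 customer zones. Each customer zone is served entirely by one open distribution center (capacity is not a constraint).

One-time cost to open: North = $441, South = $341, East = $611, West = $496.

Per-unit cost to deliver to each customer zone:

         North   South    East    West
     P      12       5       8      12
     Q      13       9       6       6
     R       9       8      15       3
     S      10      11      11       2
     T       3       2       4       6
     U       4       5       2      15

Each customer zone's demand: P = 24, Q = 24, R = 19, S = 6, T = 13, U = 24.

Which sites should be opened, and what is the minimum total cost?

Open South only; minimum total cost 1041.

For any fixed open set, each customer zone goes to its cheapest open site; total = fixed + service.
{South}: P→South 5·24=120, Q→South 9·24=216, R→South 8·19=152, S→South 11·6=66, T→South 2·13=26, U→South 5·24=120. Service 700; fixed 341; total 1041.
{South, West}: P→South 5·24=120, Q→West 6·24=144, R→West 3·19=57, S→West 2·6=12, T→South 2·13=26, U→South 5·24=120. Service 479; fixed 837; total 1316.
{East}: service 787 + fixed 611 = 1398
{North, South, East, West}: service 407 + fixed 1889 = 2296
No other subset beats 1041.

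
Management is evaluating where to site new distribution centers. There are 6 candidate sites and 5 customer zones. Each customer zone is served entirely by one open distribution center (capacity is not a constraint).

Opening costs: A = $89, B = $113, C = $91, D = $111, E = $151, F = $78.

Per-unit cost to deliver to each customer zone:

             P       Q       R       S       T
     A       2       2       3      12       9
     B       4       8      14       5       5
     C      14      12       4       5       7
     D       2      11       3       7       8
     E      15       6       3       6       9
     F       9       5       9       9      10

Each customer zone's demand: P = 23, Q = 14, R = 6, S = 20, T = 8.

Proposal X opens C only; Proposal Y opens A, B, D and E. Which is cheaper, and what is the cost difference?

Proposal X: {C}: P→C 14·23=322, Q→C 12·14=168, R→C 4·6=24, S→C 5·20=100, T→C 7·8=56. Service 670; fixed 91; total 761.
Proposal Y: {A, B, D, E}: P→A 2·23=46, Q→A 2·14=28, R→A 3·6=18, S→B 5·20=100, T→B 5·8=40. Service 232; fixed 464; total 696.
Difference: |761 − 696| = 65.

Proposal Y is cheaper by 65.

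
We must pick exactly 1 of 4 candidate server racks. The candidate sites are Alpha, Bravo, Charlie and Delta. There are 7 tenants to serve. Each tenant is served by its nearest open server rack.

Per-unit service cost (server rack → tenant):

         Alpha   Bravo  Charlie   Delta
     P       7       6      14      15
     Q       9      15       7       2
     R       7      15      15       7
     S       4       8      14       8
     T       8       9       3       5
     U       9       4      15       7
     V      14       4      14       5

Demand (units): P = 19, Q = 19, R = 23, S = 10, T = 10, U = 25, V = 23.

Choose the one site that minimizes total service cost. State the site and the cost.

With exactly 1 open, each tenant uses its cheapest among the chosen.
{Delta}: P→Delta 15·19=285, Q→Delta 2·19=38, R→Delta 7·23=161, S→Delta 8·10=80, T→Delta 5·10=50, U→Delta 7·25=175, V→Delta 5·23=115. Service cost 904.
{Bravo}: service cost 1106
{Alpha}: service cost 1132
Among all 4 size-1 choices, {Delta} is lowest.

Choose Delta only; total service cost 904.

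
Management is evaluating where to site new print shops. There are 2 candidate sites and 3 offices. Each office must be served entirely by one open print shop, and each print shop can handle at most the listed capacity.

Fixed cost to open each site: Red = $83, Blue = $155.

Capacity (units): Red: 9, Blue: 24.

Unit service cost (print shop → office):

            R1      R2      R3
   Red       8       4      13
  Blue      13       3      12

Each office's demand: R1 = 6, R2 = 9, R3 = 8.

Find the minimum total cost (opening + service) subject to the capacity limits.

Open {Blue}: R1→Blue 13·6=78, R2→Blue 3·9=27, R3→Blue 12·8=96.
Loads: Blue carries 23/24. Service 201; fixed 155; total 356.
Next best feasible plan costs 409.

Minimum total cost: 356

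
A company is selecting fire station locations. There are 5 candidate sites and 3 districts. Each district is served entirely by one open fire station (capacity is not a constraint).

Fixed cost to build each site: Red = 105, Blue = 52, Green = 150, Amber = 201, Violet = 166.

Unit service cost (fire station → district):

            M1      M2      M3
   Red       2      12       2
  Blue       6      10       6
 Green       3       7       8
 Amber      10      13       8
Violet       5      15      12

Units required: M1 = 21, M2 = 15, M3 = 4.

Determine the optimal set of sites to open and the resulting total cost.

For any fixed open set, each district goes to its cheapest open site; total = fixed + service.
{Red}: M1→Red 2·21=42, M2→Red 12·15=180, M3→Red 2·4=8. Service 230; fixed 105; total 335.
{Green}: service 200 + fixed 150 = 350
{Blue}: M1→Blue 6·21=126, M2→Blue 10·15=150, M3→Blue 6·4=24. Service 300; fixed 52; total 352.
{Red, Blue, Green, Amber, Violet}: service 155 + fixed 674 = 829
No other subset beats 335.

Open Red only; minimum total cost 335.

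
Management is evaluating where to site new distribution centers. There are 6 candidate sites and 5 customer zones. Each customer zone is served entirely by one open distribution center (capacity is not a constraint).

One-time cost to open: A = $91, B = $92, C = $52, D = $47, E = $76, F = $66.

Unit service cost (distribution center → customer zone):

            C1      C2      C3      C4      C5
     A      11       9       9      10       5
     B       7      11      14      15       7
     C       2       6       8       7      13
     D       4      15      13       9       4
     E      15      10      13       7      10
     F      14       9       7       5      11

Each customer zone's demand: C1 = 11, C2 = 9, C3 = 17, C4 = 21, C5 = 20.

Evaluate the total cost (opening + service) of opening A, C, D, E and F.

Each customer zone is assigned to its cheapest site among the open ones.
{A, C, D, E, F}: C1→C 2·11=22, C2→C 6·9=54, C3→F 7·17=119, C4→F 5·21=105, C5→D 4·20=80. Service 380; fixed 332; total 712.

Total cost: 712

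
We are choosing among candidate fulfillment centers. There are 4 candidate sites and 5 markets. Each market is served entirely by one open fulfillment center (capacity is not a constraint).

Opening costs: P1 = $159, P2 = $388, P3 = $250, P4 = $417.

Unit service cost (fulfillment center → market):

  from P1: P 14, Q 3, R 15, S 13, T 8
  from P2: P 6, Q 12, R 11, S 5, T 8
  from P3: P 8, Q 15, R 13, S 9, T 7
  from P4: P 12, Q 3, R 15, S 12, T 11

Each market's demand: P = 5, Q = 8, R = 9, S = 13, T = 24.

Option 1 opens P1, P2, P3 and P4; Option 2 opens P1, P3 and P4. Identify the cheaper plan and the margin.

Option 2 is cheaper by 308.

Option 1: {P1, P2, P3, P4}: P→P2 6·5=30, Q→P1 3·8=24, R→P2 11·9=99, S→P2 5·13=65, T→P3 7·24=168. Service 386; fixed 1214; total 1600.
Option 2: {P1, P3, P4}: P→P3 8·5=40, Q→P1 3·8=24, R→P3 13·9=117, S→P3 9·13=117, T→P3 7·24=168. Service 466; fixed 826; total 1292.
Difference: |1600 − 1292| = 308.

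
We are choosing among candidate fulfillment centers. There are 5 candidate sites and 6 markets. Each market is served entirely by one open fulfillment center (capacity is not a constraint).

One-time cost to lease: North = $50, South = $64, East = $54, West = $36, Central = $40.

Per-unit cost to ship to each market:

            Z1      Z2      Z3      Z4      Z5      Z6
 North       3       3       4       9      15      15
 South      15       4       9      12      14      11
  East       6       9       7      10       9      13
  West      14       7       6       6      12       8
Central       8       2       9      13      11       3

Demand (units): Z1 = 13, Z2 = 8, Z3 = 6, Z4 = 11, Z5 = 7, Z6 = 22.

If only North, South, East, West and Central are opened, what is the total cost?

Each market is assigned to its cheapest site among the open ones.
{North, South, East, West, Central}: Z1→North 3·13=39, Z2→Central 2·8=16, Z3→North 4·6=24, Z4→West 6·11=66, Z5→East 9·7=63, Z6→Central 3·22=66. Service 274; fixed 244; total 518.

Total cost: 518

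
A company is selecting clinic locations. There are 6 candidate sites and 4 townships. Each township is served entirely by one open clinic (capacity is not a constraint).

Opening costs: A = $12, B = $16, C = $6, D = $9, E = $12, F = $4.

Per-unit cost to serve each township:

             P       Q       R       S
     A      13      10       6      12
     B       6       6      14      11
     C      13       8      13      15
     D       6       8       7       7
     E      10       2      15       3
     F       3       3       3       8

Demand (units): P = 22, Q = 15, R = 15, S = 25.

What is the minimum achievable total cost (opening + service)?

For any fixed open set, each township goes to its cheapest open site; total = fixed + service.
{E, F}: P→F 3·22=66, Q→E 2·15=30, R→F 3·15=45, S→E 3·25=75. Service 216; fixed 16; total 232.
{C, E, F}: service 216 + fixed 22 = 238
{D, E, F}: P→F 3·22=66, Q→E 2·15=30, R→F 3·15=45, S→E 3·25=75. Service 216; fixed 25; total 241.
{A, B, C, D, E, F}: P→F 3·22=66, Q→E 2·15=30, R→F 3·15=45, S→E 3·25=75. Service 216; fixed 59; total 275.
No other subset beats 232.

Minimum total cost: 232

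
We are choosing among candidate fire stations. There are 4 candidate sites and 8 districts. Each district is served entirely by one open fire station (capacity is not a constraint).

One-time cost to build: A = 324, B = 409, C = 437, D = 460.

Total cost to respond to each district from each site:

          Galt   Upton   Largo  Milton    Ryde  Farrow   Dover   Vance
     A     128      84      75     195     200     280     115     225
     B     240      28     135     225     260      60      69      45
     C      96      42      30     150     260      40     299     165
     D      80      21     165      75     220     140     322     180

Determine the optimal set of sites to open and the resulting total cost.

For any fixed open set, each district goes to its cheapest open site; total = fixed + service.
{B}: Galt→B 240, Upton→B 28, Largo→B 135, Milton→B 225, Ryde→B 260, Farrow→B 60, Dover→B 69, Vance→B 45. Service 1062; fixed 409; total 1471.
{C}: Galt→C 96, Upton→C 42, Largo→C 30, Milton→C 150, Ryde→C 260, Farrow→C 40, Dover→C 299, Vance→C 165. Service 1082; fixed 437; total 1519.
{A, B}: service 800 + fixed 733 = 1533
{A, B, C, D}: Galt→D 80, Upton→D 21, Largo→C 30, Milton→D 75, Ryde→A 200, Farrow→C 40, Dover→B 69, Vance→B 45. Service 560; fixed 1630; total 2190.
No other subset beats 1471.

Open B only; minimum total cost 1471.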